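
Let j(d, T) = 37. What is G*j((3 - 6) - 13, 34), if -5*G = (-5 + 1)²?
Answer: -592/5 ≈ -118.40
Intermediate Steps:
G = -16/5 (G = -(-5 + 1)²/5 = -⅕*(-4)² = -⅕*16 = -16/5 ≈ -3.2000)
G*j((3 - 6) - 13, 34) = -16/5*37 = -592/5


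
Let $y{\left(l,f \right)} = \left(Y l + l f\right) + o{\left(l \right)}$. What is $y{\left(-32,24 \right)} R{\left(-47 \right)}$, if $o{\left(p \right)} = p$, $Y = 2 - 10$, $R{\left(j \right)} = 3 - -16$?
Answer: $-10336$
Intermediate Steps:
$R{\left(j \right)} = 19$ ($R{\left(j \right)} = 3 + 16 = 19$)
$Y = -8$ ($Y = 2 - 10 = -8$)
$y{\left(l,f \right)} = - 7 l + f l$ ($y{\left(l,f \right)} = \left(- 8 l + l f\right) + l = \left(- 8 l + f l\right) + l = - 7 l + f l$)
$y{\left(-32,24 \right)} R{\left(-47 \right)} = - 32 \left(-7 + 24\right) 19 = \left(-32\right) 17 \cdot 19 = \left(-544\right) 19 = -10336$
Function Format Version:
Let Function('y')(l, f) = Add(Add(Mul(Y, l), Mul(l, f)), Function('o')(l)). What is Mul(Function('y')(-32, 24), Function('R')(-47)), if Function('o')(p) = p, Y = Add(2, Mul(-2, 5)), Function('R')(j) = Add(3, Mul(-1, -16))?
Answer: -10336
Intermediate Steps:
Function('R')(j) = 19 (Function('R')(j) = Add(3, 16) = 19)
Y = -8 (Y = Add(2, -10) = -8)
Function('y')(l, f) = Add(Mul(-7, l), Mul(f, l)) (Function('y')(l, f) = Add(Add(Mul(-8, l), Mul(l, f)), l) = Add(Add(Mul(-8, l), Mul(f, l)), l) = Add(Mul(-7, l), Mul(f, l)))
Mul(Function('y')(-32, 24), Function('R')(-47)) = Mul(Mul(-32, Add(-7, 24)), 19) = Mul(Mul(-32, 17), 19) = Mul(-544, 19) = -10336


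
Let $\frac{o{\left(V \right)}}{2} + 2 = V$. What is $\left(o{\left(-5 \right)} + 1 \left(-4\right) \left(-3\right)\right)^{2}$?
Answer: $4$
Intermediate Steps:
$o{\left(V \right)} = -4 + 2 V$
$\left(o{\left(-5 \right)} + 1 \left(-4\right) \left(-3\right)\right)^{2} = \left(\left(-4 + 2 \left(-5\right)\right) + 1 \left(-4\right) \left(-3\right)\right)^{2} = \left(\left(-4 - 10\right) - -12\right)^{2} = \left(-14 + 12\right)^{2} = \left(-2\right)^{2} = 4$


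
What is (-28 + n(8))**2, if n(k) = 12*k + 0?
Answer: 4624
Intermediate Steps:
n(k) = 12*k
(-28 + n(8))**2 = (-28 + 12*8)**2 = (-28 + 96)**2 = 68**2 = 4624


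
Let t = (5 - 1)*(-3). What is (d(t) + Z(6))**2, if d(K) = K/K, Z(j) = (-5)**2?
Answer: 676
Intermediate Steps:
t = -12 (t = 4*(-3) = -12)
Z(j) = 25
d(K) = 1
(d(t) + Z(6))**2 = (1 + 25)**2 = 26**2 = 676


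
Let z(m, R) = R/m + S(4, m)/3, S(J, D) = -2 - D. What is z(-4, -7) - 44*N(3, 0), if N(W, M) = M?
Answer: 29/12 ≈ 2.4167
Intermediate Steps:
z(m, R) = -2/3 - m/3 + R/m (z(m, R) = R/m + (-2 - m)/3 = R/m + (-2 - m)*(1/3) = R/m + (-2/3 - m/3) = -2/3 - m/3 + R/m)
z(-4, -7) - 44*N(3, 0) = (-7 - 1/3*(-4)*(2 - 4))/(-4) - 44*0 = -(-7 - 1/3*(-4)*(-2))/4 + 0 = -(-7 - 8/3)/4 + 0 = -1/4*(-29/3) + 0 = 29/12 + 0 = 29/12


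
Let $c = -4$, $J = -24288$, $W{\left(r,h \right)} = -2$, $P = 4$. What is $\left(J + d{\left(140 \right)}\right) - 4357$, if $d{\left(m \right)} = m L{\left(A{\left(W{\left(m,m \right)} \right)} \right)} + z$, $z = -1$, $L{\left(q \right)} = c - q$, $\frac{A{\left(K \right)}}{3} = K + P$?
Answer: $-30046$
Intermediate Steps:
$A{\left(K \right)} = 12 + 3 K$ ($A{\left(K \right)} = 3 \left(K + 4\right) = 3 \left(4 + K\right) = 12 + 3 K$)
$L{\left(q \right)} = -4 - q$
$d{\left(m \right)} = -1 - 10 m$ ($d{\left(m \right)} = m \left(-4 - \left(12 + 3 \left(-2\right)\right)\right) - 1 = m \left(-4 - \left(12 - 6\right)\right) - 1 = m \left(-4 - 6\right) - 1 = m \left(-10\right) - 1 = - 10 m - 1 = -1 - 10 m$)
$\left(J + d{\left(140 \right)}\right) - 4357 = \left(-24288 - 1401\right) - 4357 = -25689 - 4357 = -30046$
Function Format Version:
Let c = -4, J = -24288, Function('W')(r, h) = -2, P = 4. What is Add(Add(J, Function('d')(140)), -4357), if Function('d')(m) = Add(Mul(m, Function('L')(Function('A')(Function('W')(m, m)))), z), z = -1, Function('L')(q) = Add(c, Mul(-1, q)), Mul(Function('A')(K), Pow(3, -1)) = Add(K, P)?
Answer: -30046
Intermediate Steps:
Function('A')(K) = Add(12, Mul(3, K)) (Function('A')(K) = Mul(3, Add(K, 4)) = Mul(3, Add(4, K)) = Add(12, Mul(3, K)))
Function('L')(q) = Add(-4, Mul(-1, q))
Function('d')(m) = Add(-1, Mul(-10, m)) (Function('d')(m) = Add(Mul(m, Add(-4, Mul(-1, Add(12, Mul(3, -2))))), -1) = Add(Mul(m, Add(-4, Mul(-1, Add(12, -6)))), -1) = Add(Mul(m, Add(-4, Mul(-1, 6))), -1) = Add(Mul(m, Add(-4, -6)), -1) = Add(Mul(m, -10), -1) = Add(Mul(-10, m), -1) = Add(-1, Mul(-10, m)))
Add(Add(J, Function('d')(140)), -4357) = Add(Add(-24288, Add(-1, Mul(-10, 140))), -4357) = Add(Add(-24288, Add(-1, -1400)), -4357) = Add(Add(-24288, -1401), -4357) = Add(-25689, -4357) = -30046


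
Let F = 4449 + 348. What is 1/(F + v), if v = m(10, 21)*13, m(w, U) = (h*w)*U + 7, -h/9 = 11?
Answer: -1/265382 ≈ -3.7682e-6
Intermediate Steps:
h = -99 (h = -9*11 = -99)
m(w, U) = 7 - 99*U*w (m(w, U) = (-99*w)*U + 7 = -99*U*w + 7 = 7 - 99*U*w)
F = 4797
v = -270179 (v = (7 - 99*21*10)*13 = (7 - 20790)*13 = -20783*13 = -270179)
1/(F + v) = 1/(4797 - 270179) = 1/(-265382) = -1/265382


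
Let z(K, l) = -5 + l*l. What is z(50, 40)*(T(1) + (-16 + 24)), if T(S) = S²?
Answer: 14355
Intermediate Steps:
z(K, l) = -5 + l²
z(50, 40)*(T(1) + (-16 + 24)) = (-5 + 40²)*(1² + (-16 + 24)) = (-5 + 1600)*(1 + 8) = 1595*9 = 14355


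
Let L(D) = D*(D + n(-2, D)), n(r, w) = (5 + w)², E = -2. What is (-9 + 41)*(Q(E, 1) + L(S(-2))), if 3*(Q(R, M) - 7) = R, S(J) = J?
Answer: -736/3 ≈ -245.33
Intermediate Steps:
Q(R, M) = 7 + R/3
L(D) = D*(D + (5 + D)²)
(-9 + 41)*(Q(E, 1) + L(S(-2))) = (-9 + 41)*((7 + (⅓)*(-2)) - 2*(-2 + (5 - 2)²)) = 32*((7 - ⅔) - 2*(-2 + 3²)) = 32*(19/3 - 2*(-2 + 9)) = 32*(19/3 - 2*7) = 32*(19/3 - 14) = 32*(-23/3) = -736/3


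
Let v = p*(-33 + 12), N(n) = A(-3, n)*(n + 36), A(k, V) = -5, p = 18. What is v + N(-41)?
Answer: -353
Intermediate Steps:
N(n) = -180 - 5*n (N(n) = -5*(n + 36) = -5*(36 + n) = -180 - 5*n)
v = -378 (v = 18*(-33 + 12) = 18*(-21) = -378)
v + N(-41) = -378 + (-180 - 5*(-41)) = -378 + (-180 + 205) = -378 + 25 = -353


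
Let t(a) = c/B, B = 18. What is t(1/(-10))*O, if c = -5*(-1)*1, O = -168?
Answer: -140/3 ≈ -46.667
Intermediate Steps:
c = 5 (c = 5*1 = 5)
t(a) = 5/18
t(1/(-10))*O = (5/18)*(-168) = -140/3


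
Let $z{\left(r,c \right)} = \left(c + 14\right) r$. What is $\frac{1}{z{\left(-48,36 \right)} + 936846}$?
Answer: $\frac{1}{934446} \approx 1.0702 \cdot 10^{-6}$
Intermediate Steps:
$z{\left(r,c \right)} = r \left(14 + c\right)$ ($z{\left(r,c \right)} = \left(14 + c\right) r = r \left(14 + c\right)$)
$\frac{1}{z{\left(-48,36 \right)} + 936846} = \frac{1}{- 48 \left(14 + 36\right) + 936846} = \frac{1}{\left(-48\right) 50 + 936846} = \frac{1}{-2400 + 936846} = \frac{1}{934446}$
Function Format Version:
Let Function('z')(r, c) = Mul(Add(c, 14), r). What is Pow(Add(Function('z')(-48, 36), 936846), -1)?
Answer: Rational(1, 934446) ≈ 1.0702e-6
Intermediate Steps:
Function('z')(r, c) = Mul(r, Add(14, c)) (Function('z')(r, c) = Mul(Add(14, c), r) = Mul(r, Add(14, c)))
Pow(Add(Function('z')(-48, 36), 936846), -1) = Pow(Add(Mul(-48, Add(14, 36)), 936846), -1) = Pow(Add(Mul(-48, 50), 936846), -1) = Pow(Add(-2400, 936846), -1) = Pow(934446, -1) = Rational(1, 934446)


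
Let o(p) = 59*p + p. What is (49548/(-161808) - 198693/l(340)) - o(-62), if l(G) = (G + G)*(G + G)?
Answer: 5797404381497/1558750400 ≈ 3719.3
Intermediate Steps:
o(p) = 60*p
l(G) = 4*G² (l(G) = (2*G)*(2*G) = 4*G²)
(49548/(-161808) - 198693/l(340)) - o(-62) = (49548/(-161808) - 198693/(4*340²)) - 60*(-62) = (49548*(-1/161808) - 198693/(4*115600)) - 1*(-3720) = (-4129/13484 - 198693/462400) + 3720 = -1147106503/1558750400 + 3720 = 5797404381497/1558750400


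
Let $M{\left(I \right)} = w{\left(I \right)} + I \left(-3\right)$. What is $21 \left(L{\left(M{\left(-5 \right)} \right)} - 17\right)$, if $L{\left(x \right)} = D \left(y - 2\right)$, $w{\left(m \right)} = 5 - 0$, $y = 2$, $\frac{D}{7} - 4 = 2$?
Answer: $-357$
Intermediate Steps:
$D = 42$ ($D = 28 + 7 \cdot 2 = 28 + 14 = 42$)
$w{\left(m \right)} = 5$ ($w{\left(m \right)} = 5 + 0 = 5$)
$M{\left(I \right)} = 5 - 3 I$ ($M{\left(I \right)} = 5 + I \left(-3\right) = 5 - 3 I$)
$L{\left(x \right)} = 0$ ($L{\left(x \right)} = 42 \left(2 - 2\right) = 42 \cdot 0 = 0$)
$21 \left(L{\left(M{\left(-5 \right)} \right)} - 17\right) = 21 \left(0 - 17\right) = 21 \left(-17\right) = -357$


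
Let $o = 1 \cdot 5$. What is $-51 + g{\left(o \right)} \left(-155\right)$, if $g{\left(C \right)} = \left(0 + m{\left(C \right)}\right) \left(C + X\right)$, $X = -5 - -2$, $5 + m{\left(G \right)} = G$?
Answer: $-51$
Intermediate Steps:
$m{\left(G \right)} = -5 + G$
$X = -3$ ($X = -5 + 2 = -3$)
$o = 5$
$g{\left(C \right)} = \left(-5 + C\right) \left(-3 + C\right)$ ($g{\left(C \right)} = \left(0 + \left(-5 + C\right)\right) \left(C - 3\right) = \left(-5 + C\right) \left(-3 + C\right)$)
$-51 + g{\left(o \right)} \left(-155\right) = -51 + \left(-5 + 5\right) \left(-3 + 5\right) \left(-155\right) = -51 + 0 \cdot 2 \left(-155\right) = -51 + 0 \left(-155\right) = -51 + 0 = -51$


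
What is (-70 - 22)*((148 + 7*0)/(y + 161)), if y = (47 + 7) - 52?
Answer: -13616/163 ≈ -83.534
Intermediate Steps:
y = 2 (y = 54 - 52 = 2)
(-70 - 22)*((148 + 7*0)/(y + 161)) = (-70 - 22)*((148 + 7*0)/(2 + 161)) = -92*(148 + 0)/163 = -13616/163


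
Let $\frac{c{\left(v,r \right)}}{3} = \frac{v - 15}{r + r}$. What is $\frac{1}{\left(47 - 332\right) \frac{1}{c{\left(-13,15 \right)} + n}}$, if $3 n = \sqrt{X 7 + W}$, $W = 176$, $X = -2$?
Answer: $\frac{14}{1425} - \frac{\sqrt{2}}{95} \approx -0.0050619$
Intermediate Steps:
$c{\left(v,r \right)} = \frac{3 \left(-15 + v\right)}{2 r}$ ($c{\left(v,r \right)} = 3 \frac{v - 15}{r + r} = 3 \frac{-15 + v}{2 r} = \frac{3 \left(-15 + v\right)}{2 r}$)
$n = 3 \sqrt{2}$ ($n = \frac{\sqrt{\left(-2\right) 7 + 176}}{3} = \frac{\sqrt{-14 + 176}}{3} = \frac{\sqrt{162}}{3} = \frac{9 \sqrt{2}}{3} = 3 \sqrt{2} \approx 4.2426$)
$\frac{1}{\left(47 - 332\right) \frac{1}{c{\left(-13,15 \right)} + n}} = \frac{1}{\left(47 - 332\right) \frac{1}{\frac{3 \left(-15 - 13\right)}{2 \cdot 15} + 3 \sqrt{2}}} = \frac{1}{\left(-285\right) \frac{1}{\frac{3}{2} \cdot \frac{1}{15} \left(-28\right) + 3 \sqrt{2}}} = \frac{1}{\left(-285\right) \frac{1}{- \frac{14}{5} + 3 \sqrt{2}}} = \frac{14}{1425} - \frac{\sqrt{2}}{95}$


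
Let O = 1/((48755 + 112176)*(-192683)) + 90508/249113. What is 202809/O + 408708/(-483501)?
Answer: 10977775705830154589332317/19666105447699869259 ≈ 5.5821e+5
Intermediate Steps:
O = 122023152678277/335854881732463 (O = -1/192683/160931 + 90508*(1/249113) = (1/160931)*(-1/192683) + 90508/249113 = -1/31008667873 + 90508/249113 = 122023152678277/335854881732463 ≈ 0.36332)
202809/O + 408708/(-483501) = 202809/(122023152678277/335854881732463) + 408708/(-483501) = 202809*(335854881732463/122023152678277) + 408708*(-1/483501) = 68114392709279088567/122023152678277 - 136236/161167 = 10977775705830154589332317/19666105447699869259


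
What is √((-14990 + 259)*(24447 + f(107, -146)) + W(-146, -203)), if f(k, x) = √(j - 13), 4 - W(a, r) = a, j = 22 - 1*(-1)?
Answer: √(-360128607 - 14731*√10) ≈ 18978.0*I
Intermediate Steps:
j = 23 (j = 22 + 1 = 23)
W(a, r) = 4 - a
f(k, x) = √10 (f(k, x) = √(23 - 13) = √10)
√((-14990 + 259)*(24447 + f(107, -146)) + W(-146, -203)) = √((-14990 + 259)*(24447 + √10) + (4 - 1*(-146))) = √(-14731*(24447 + √10) + (4 + 146)) = √((-360128757 - 14731*√10) + 150) = √(-360128607 - 14731*√10)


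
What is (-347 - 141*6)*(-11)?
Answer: 13123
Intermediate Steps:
(-347 - 141*6)*(-11) = (-347 - 846)*(-11) = -1193*(-11) = 13123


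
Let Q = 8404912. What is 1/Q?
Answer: 1/8404912 ≈ 1.1898e-7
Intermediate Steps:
1/Q = 1/8404912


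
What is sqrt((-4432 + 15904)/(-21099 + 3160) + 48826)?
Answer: sqrt(15712377989338)/17939 ≈ 220.96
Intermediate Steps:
sqrt((-4432 + 15904)/(-21099 + 3160) + 48826) = sqrt(11472/(-17939) + 48826) = sqrt(11472*(-1/17939) + 48826) = sqrt(-11472/17939 + 48826) = sqrt(875878142/17939) = sqrt(15712377989338)/17939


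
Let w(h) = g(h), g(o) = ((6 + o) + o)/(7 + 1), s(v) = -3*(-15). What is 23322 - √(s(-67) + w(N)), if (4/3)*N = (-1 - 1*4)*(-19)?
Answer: 23322 - 3*√113/4 ≈ 23314.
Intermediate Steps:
s(v) = 45
N = 285/4 (N = 3*((-1 - 1*4)*(-19))/4 = 3*((-1 - 4)*(-19))/4 = 3*(-5*(-19))/4 = (¾)*95 = 285/4 ≈ 71.250)
g(o) = ¾ + o/4 (g(o) = (6 + 2*o)/8 = (6 + 2*o)*(⅛) = ¾ + o/4)
w(h) = ¾ + h/4
23322 - √(s(-67) + w(N)) = 23322 - √(45 + (¾ + (¼)*(285/4))) = 23322 - √(45 + (¾ + 285/16)) = 23322 - √(45 + 297/16) = 23322 - √(1017/16) = 23322 - 3*√113/4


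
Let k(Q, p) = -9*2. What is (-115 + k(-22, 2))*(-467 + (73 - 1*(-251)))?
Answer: 19019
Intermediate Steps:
k(Q, p) = -18
(-115 + k(-22, 2))*(-467 + (73 - 1*(-251))) = (-115 - 18)*(-467 + (73 - 1*(-251))) = -133*(-467 + (73 + 251)) = -133*(-467 + 324) = -133*(-143) = 19019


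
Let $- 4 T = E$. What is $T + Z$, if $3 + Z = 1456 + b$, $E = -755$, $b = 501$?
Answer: $\frac{8571}{4} \approx 2142.8$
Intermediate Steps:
$T = \frac{755}{4}$ ($T = \left(- \frac{1}{4}\right) \left(-755\right) = \frac{755}{4} \approx 188.75$)
$Z = 1954$ ($Z = -3 + \left(1456 + 501\right) = -3 + 1957 = 1954$)
$T + Z = \frac{755}{4} + 1954 = \frac{8571}{4}$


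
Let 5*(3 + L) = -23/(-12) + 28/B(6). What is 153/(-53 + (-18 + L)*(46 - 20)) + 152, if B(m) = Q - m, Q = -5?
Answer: 30159358/198749 ≈ 151.75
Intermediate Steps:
B(m) = -5 - m
L = -2063/660 (L = -3 + (-23/(-12) + 28/(-5 - 1*6))/5 = -3 + (-23*(-1/12) + 28/(-5 - 6))/5 = -3 + (23/12 + 28/(-11))/5 = -3 + (23/12 + 28*(-1/11))/5 = -3 + (23/12 - 28/11)/5 = -3 + (⅕)*(-83/132) = -3 - 83/660 = -2063/660 ≈ -3.1258)
153/(-53 + (-18 + L)*(46 - 20)) + 152 = 153/(-53 + (-18 - 2063/660)*(46 - 20)) + 152 = 153/(-53 - 13943/660*26) + 152 = 153/(-53 - 181259/330) + 152 = 153/(-198749/330) + 152 = -330/198749*153 + 152 = -50490/198749 + 152 = 30159358/198749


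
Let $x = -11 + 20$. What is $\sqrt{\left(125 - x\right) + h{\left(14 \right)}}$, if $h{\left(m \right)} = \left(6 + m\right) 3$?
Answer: $4 \sqrt{11} \approx 13.266$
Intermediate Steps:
$h{\left(m \right)} = 18 + 3 m$
$x = 9$
$\sqrt{\left(125 - x\right) + h{\left(14 \right)}} = \sqrt{\left(125 - 9\right) + \left(18 + 3 \cdot 14\right)} = \sqrt{\left(125 - 9\right) + \left(18 + 42\right)} = \sqrt{116 + 60} = \sqrt{176} = 4 \sqrt{11}$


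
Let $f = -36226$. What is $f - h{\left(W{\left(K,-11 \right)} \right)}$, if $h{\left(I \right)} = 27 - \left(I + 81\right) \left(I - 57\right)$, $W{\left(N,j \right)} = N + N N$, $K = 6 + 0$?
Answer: $-38098$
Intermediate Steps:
$K = 6$
$W{\left(N,j \right)} = N + N^{2}$
$h{\left(I \right)} = 27 - \left(-57 + I\right) \left(81 + I\right)$ ($h{\left(I \right)} = 27 - \left(81 + I\right) \left(-57 + I\right) = 27 - \left(-57 + I\right) \left(81 + I\right)$)
$f - h{\left(W{\left(K,-11 \right)} \right)} = -36226 - \left(4644 - \left(6 \left(1 + 6\right)\right)^{2} - 24 \cdot 6 \left(1 + 6\right)\right) = -36226 - \left(4644 - \left(6 \cdot 7\right)^{2} - 24 \cdot 6 \cdot 7\right) = -36226 - \left(4644 - 42^{2} - 1008\right) = -36226 - \left(4644 - 1764 - 1008\right) = -36226 - 1872 = -38098$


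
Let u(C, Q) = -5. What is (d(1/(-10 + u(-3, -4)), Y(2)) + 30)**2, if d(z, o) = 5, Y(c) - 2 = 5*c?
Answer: 1225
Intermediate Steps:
Y(c) = 2 + 5*c
(d(1/(-10 + u(-3, -4)), Y(2)) + 30)**2 = (5 + 30)**2 = 35**2 = 1225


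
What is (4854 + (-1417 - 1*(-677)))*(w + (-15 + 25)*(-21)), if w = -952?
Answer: -4780468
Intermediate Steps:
(4854 + (-1417 - 1*(-677)))*(w + (-15 + 25)*(-21)) = (4854 + (-1417 - 1*(-677)))*(-952 + (-15 + 25)*(-21)) = (4854 + (-1417 + 677))*(-952 + 10*(-21)) = (4854 - 740)*(-952 - 210) = 4114*(-1162) = -4780468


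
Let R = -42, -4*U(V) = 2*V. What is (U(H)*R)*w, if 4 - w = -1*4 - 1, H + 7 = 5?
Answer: -378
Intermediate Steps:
H = -2 (H = -7 + 5 = -2)
U(V) = -V/2
w = 9 (w = 4 - (-1*4 - 1) = 4 - (-4 - 1) = 4 - 1*(-5) = 4 + 5 = 9)
(U(H)*R)*w = (-1/2*(-2)*(-42))*9 = (1*(-42))*9 = -42*9 = -378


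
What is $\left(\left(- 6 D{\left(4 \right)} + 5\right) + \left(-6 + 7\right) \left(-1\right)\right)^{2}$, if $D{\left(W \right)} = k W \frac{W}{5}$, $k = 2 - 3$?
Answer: $\frac{13456}{25} \approx 538.24$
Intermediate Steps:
$k = -1$
$D{\left(W \right)} = - \frac{W^{2}}{5}$ ($D{\left(W \right)} = - W \frac{W}{5} = - \frac{W^{2}}{5}$)
$\left(\left(- 6 D{\left(4 \right)} + 5\right) + \left(-6 + 7\right) \left(-1\right)\right)^{2} = \left(\left(- 6 \left(- \frac{4^{2}}{5}\right) + 5\right) + \left(-6 + 7\right) \left(-1\right)\right)^{2} = \left(\left(- 6 \left(\left(- \frac{1}{5}\right) 16\right) + 5\right) + 1 \left(-1\right)\right)^{2} = \left(\left(\left(-6\right) \left(- \frac{16}{5}\right) + 5\right) - 1\right)^{2} = \left(\left(\frac{96}{5} + 5\right) - 1\right)^{2} = \left(\frac{121}{5} - 1\right)^{2} = \left(\frac{116}{5}\right)^{2} = \frac{13456}{25}$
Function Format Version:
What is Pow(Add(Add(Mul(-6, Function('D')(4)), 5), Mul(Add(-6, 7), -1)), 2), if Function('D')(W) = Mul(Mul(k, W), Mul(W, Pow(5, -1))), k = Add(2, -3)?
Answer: Rational(13456, 25) ≈ 538.24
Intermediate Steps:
k = -1
Function('D')(W) = Mul(Rational(-1, 5), Pow(W, 2)) (Function('D')(W) = Mul(Mul(-1, W), Mul(W, Pow(5, -1))) = Mul(Mul(-1, W), Mul(W, Rational(1, 5))) = Mul(Mul(-1, W), Mul(Rational(1, 5), W)) = Mul(Rational(-1, 5), Pow(W, 2)))
Pow(Add(Add(Mul(-6, Function('D')(4)), 5), Mul(Add(-6, 7), -1)), 2) = Pow(Add(Add(Mul(-6, Mul(Rational(-1, 5), Pow(4, 2))), 5), Mul(Add(-6, 7), -1)), 2) = Pow(Add(Add(Mul(-6, Mul(Rational(-1, 5), 16)), 5), Mul(1, -1)), 2) = Pow(Add(Add(Mul(-6, Rational(-16, 5)), 5), -1), 2) = Pow(Add(Add(Rational(96, 5), 5), -1), 2) = Pow(Add(Rational(121, 5), -1), 2) = Pow(Rational(116, 5), 2) = Rational(13456, 25)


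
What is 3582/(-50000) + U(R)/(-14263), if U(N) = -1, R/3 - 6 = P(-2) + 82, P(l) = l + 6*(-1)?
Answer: -25520033/356575000 ≈ -0.071570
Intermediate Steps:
P(l) = -6 + l (P(l) = l - 6 = -6 + l)
R = 240 (R = 18 + 3*((-6 - 2) + 82) = 18 + 3*(-8 + 82) = 18 + 3*74 = 18 + 222 = 240)
3582/(-50000) + U(R)/(-14263) = 3582/(-50000) - 1/(-14263) = 3582*(-1/50000) - 1*(-1/14263) = -1791/25000 + 1/14263 = -25520033/356575000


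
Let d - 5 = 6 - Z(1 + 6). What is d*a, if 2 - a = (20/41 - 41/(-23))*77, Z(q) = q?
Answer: -651884/943 ≈ -691.29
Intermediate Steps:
a = -162971/943 (a = 2 - (20/41 - 41/(-23))*77 = 2 - (20*(1/41) - 41*(-1/23))*77 = 2 - (20/41 + 41/23)*77 = 2 - 2141*77/943 = 2 - 1*164857/943 = 2 - 164857/943 = -162971/943 ≈ -172.82)
d = 4 (d = 5 + (6 - (1 + 6)) = 5 + (6 - 1*7) = 5 + (6 - 7) = 5 - 1 = 4)
d*a = 4*(-162971/943) = -651884/943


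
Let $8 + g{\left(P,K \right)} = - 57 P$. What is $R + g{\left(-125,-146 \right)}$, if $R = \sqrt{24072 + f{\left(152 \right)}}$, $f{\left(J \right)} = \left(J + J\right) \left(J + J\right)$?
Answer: $7117 + 2 \sqrt{29122} \approx 7458.3$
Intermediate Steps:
$g{\left(P,K \right)} = -8 - 57 P$
$f{\left(J \right)} = 4 J^{2}$ ($f{\left(J \right)} = 2 J 2 J = 4 J^{2}$)
$R = 2 \sqrt{29122}$ ($R = \sqrt{24072 + 4 \cdot 152^{2}} = \sqrt{24072 + 4 \cdot 23104} = \sqrt{24072 + 92416} = \sqrt{116488} = 2 \sqrt{29122} \approx 341.3$)
$R + g{\left(-125,-146 \right)} = 2 \sqrt{29122} - -7117 = 2 \sqrt{29122} + \left(-8 + 7125\right) = 2 \sqrt{29122} + 7117 = 7117 + 2 \sqrt{29122}$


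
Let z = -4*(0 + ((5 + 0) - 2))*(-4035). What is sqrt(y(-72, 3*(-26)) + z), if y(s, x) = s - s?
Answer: 6*sqrt(1345) ≈ 220.05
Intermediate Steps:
y(s, x) = 0
z = 48420 (z = -4*(0 + (5 - 2))*(-4035) = -4*(0 + 3)*(-4035) = -4*3*(-4035) = -12*(-4035) = 48420)
sqrt(y(-72, 3*(-26)) + z) = sqrt(0 + 48420) = sqrt(48420) = 6*sqrt(1345)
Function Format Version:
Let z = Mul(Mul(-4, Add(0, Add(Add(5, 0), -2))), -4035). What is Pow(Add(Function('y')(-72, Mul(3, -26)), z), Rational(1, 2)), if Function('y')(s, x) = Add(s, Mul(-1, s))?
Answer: Mul(6, Pow(1345, Rational(1, 2))) ≈ 220.05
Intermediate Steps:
Function('y')(s, x) = 0
z = 48420 (z = Mul(Mul(-4, Add(0, Add(5, -2))), -4035) = Mul(Mul(-4, Add(0, 3)), -4035) = Mul(Mul(-4, 3), -4035) = Mul(-12, -4035) = 48420)
Pow(Add(Function('y')(-72, Mul(3, -26)), z), Rational(1, 2)) = Pow(Add(0, 48420), Rational(1, 2)) = Pow(48420, Rational(1, 2)) = Mul(6, Pow(1345, Rational(1, 2)))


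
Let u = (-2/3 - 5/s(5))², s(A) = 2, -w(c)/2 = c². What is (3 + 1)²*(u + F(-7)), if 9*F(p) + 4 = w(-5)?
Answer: 580/9 ≈ 64.444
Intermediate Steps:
w(c) = -2*c²
F(p) = -6 (F(p) = -4/9 + (-2*(-5)²)/9 = -4/9 + (-2*25)/9 = -4/9 + (⅑)*(-50) = -4/9 - 50/9 = -6)
u = 361/36 (u = (-2/3 - 5/2)² = (-2*⅓ - 5*½)² = (-⅔ - 5/2)² = (-19/6)² = 361/36 ≈ 10.028)
(3 + 1)²*(u + F(-7)) = (3 + 1)²*(361/36 - 6) = 4²*(145/36) = 16*(145/36) = 580/9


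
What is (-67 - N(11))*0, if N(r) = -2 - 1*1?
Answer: 0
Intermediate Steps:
N(r) = -3 (N(r) = -2 - 1 = -3)
(-67 - N(11))*0 = (-67 - 1*(-3))*0 = (-67 + 3)*0 = -64*0 = 0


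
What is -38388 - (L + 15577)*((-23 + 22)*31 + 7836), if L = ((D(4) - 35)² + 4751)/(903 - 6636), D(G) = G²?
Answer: -11066502123/91 ≈ -1.2161e+8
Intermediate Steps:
L = -568/637 (L = ((4² - 35)² + 4751)/(903 - 6636) = ((16 - 35)² + 4751)/(-5733) = ((-19)² + 4751)*(-1/5733) = (361 + 4751)*(-1/5733) = 5112*(-1/5733) = -568/637 ≈ -0.89168)
-38388 - (L + 15577)*((-23 + 22)*31 + 7836) = -38388 - (-568/637 + 15577)*((-23 + 22)*31 + 7836) = -38388 - 9921981*(-1*31 + 7836)/637 = -38388 - 9921981*(-31 + 7836)/637 = -38388 - 9921981*7805/637 = -38388 - 1*11063008815/91 = -38388 - 11063008815/91 = -11066502123/91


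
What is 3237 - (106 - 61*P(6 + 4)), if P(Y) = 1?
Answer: 3192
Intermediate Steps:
3237 - (106 - 61*P(6 + 4)) = 3237 - (106 - 61*1) = 3237 - (106 - 61) = 3237 - 1*45 = 3237 - 45 = 3192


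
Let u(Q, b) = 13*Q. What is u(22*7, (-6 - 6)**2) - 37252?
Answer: -35250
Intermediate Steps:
u(22*7, (-6 - 6)**2) - 37252 = 13*(22*7) - 37252 = 13*154 - 37252 = 2002 - 37252 = -35250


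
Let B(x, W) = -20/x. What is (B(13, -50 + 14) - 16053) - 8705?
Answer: -321874/13 ≈ -24760.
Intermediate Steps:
(B(13, -50 + 14) - 16053) - 8705 = (-20/13 - 16053) - 8705 = -208709/13 - 8705 = -321874/13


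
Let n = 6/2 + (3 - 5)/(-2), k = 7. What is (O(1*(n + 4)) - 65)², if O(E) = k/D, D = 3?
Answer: 35344/9 ≈ 3927.1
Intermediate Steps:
n = 4 (n = 6*(½) - 2*(-½) = 3 + 1 = 4)
O(E) = 7/3
(O(1*(n + 4)) - 65)² = (7/3 - 65)² = (-188/3)² = 35344/9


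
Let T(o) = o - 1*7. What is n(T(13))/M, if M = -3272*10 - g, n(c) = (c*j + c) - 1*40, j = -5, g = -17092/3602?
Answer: 57632/29460087 ≈ 0.0019563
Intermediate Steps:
T(o) = -7 + o (T(o) = o - 7 = -7 + o)
g = -8546/1801 (g = -17092*1/3602 = -8546/1801 ≈ -4.7451)
n(c) = -40 - 4*c (n(c) = (c*(-5) + c) - 1*40 = (-5*c + c) - 40 = -4*c - 40 = -40 - 4*c)
M = -58920174/1801 (M = -3272*10 - 1*(-8546/1801) = -32720 + 8546/1801 = -58920174/1801 ≈ -32715.)
n(T(13))/M = (-40 - 4*(-7 + 13))/(-58920174/1801) = (-40 - 4*6)*(-1801/58920174) = (-40 - 24)*(-1801/58920174) = -64*(-1801/58920174) = 57632/29460087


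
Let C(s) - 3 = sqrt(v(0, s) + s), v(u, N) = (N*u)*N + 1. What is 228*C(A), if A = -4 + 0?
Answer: 684 + 228*I*sqrt(3) ≈ 684.0 + 394.91*I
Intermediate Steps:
A = -4
v(u, N) = 1 + u*N**2 (v(u, N) = u*N**2 + 1 = 1 + u*N**2)
C(s) = 3 + sqrt(1 + s) (C(s) = 3 + sqrt((1 + 0*s**2) + s) = 3 + sqrt((1 + 0) + s) = 3 + sqrt(1 + s))
228*C(A) = 228*(3 + sqrt(1 - 4)) = 228*(3 + sqrt(-3)) = 228*(3 + I*sqrt(3)) = 684 + 228*I*sqrt(3)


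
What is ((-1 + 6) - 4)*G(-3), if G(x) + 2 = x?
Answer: -5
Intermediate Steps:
G(x) = -2 + x
((-1 + 6) - 4)*G(-3) = ((-1 + 6) - 4)*(-2 - 3) = (5 - 4)*(-5) = 1*(-5) = -5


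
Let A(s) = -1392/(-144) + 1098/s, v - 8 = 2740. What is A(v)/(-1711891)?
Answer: -13831/2352138234 ≈ -5.8802e-6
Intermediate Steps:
v = 2748 (v = 8 + 2740 = 2748)
A(s) = 29/3 + 1098/s (A(s) = -1392*(-1/144) + 1098/s = 29/3 + 1098/s)
A(v)/(-1711891) = (29/3 + 1098/2748)/(-1711891) = (29/3 + 1098*(1/2748))*(-1/1711891) = (29/3 + 183/458)*(-1/1711891) = (13831/1374)*(-1/1711891) = -13831/2352138234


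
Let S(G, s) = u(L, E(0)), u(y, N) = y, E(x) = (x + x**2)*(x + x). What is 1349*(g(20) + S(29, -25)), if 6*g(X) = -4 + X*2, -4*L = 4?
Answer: 6745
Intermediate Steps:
E(x) = 2*x*(x + x**2) (E(x) = (x + x**2)*(2*x) = 2*x*(x + x**2))
L = -1 (L = -1/4*4 = -1)
S(G, s) = -1
g(X) = -2/3 + X/3 (g(X) = (-4 + X*2)/6 = (-4 + 2*X)/6 = -2/3 + X/3)
1349*(g(20) + S(29, -25)) = 1349*((-2/3 + (1/3)*20) - 1) = 1349*((-2/3 + 20/3) - 1) = 1349*(6 - 1) = 1349*5 = 6745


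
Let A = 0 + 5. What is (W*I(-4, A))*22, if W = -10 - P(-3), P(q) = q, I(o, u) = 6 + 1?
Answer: -1078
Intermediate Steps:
A = 5
I(o, u) = 7
W = -7 (W = -10 - 1*(-3) = -10 + 3 = -7)
(W*I(-4, A))*22 = -7*7*22 = -49*22 = -1078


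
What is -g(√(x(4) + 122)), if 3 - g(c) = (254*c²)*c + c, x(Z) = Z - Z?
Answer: -3 + 30989*√122 ≈ 3.4228e+5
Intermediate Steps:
x(Z) = 0
g(c) = 3 - c - 254*c³ (g(c) = 3 - ((254*c²)*c + c) = 3 - (254*c³ + c) = 3 - (c + 254*c³) = 3 + (-c - 254*c³) = 3 - c - 254*c³)
-g(√(x(4) + 122)) = -(3 - √(0 + 122) - 254*(0 + 122)^(3/2)) = -(3 - √122 - 254*122*√122) = -(3 - √122 - 30988*√122) = -(3 - 30989*√122) = -3 + 30989*√122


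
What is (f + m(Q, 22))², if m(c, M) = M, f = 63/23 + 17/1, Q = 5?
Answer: 921600/529 ≈ 1742.2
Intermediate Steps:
f = 454/23 (f = 63*(1/23) + 17*1 = 63/23 + 17 = 454/23 ≈ 19.739)
(f + m(Q, 22))² = (454/23 + 22)² = (960/23)² = 921600/529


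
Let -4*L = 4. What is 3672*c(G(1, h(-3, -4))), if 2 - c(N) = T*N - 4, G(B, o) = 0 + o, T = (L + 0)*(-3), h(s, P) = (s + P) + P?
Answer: 143208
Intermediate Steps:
L = -1 (L = -1/4*4 = -1)
h(s, P) = s + 2*P (h(s, P) = (P + s) + P = s + 2*P)
T = 3 (T = (-1 + 0)*(-3) = -1*(-3) = 3)
G(B, o) = o
c(N) = 6 - 3*N (c(N) = 2 - (3*N - 4) = 2 - (-4 + 3*N) = 2 + (4 - 3*N) = 6 - 3*N)
3672*c(G(1, h(-3, -4))) = 3672*(6 - 3*(-3 + 2*(-4))) = 3672*(6 - 3*(-3 - 8)) = 3672*(6 - 3*(-11)) = 3672*(6 + 33) = 3672*39 = 143208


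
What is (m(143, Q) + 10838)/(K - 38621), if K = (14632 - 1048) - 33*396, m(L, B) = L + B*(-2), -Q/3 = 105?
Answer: -11611/38105 ≈ -0.30471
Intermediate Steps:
Q = -315 (Q = -3*105 = -315)
m(L, B) = L - 2*B
K = 516 (K = 13584 - 13068 = 516)
(m(143, Q) + 10838)/(K - 38621) = ((143 - 2*(-315)) + 10838)/(516 - 38621) = ((143 + 630) + 10838)/(-38105) = (773 + 10838)*(-1/38105) = 11611*(-1/38105) = -11611/38105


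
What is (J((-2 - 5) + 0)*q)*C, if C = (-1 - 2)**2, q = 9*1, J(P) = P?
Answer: -567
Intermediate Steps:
q = 9
C = 9 (C = (-3)**2 = 9)
(J((-2 - 5) + 0)*q)*C = (((-2 - 5) + 0)*9)*9 = ((-7 + 0)*9)*9 = -7*9*9 = -63*9 = -567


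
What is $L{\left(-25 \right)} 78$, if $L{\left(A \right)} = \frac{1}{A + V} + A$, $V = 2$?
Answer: $- \frac{44928}{23} \approx -1953.4$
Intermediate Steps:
$L{\left(A \right)} = A + \frac{1}{2 + A}$ ($L{\left(A \right)} = \frac{1}{A + 2} + A = \frac{1}{2 + A} + A = A + \frac{1}{2 + A}$)
$L{\left(-25 \right)} 78 = \frac{1 + \left(-25\right)^{2} + 2 \left(-25\right)}{2 - 25} \cdot 78 = \frac{1 + 625 - 50}{-23} \cdot 78 = \left(- \frac{1}{23}\right) 576 \cdot 78 = \left(- \frac{576}{23}\right) 78 = - \frac{44928}{23}$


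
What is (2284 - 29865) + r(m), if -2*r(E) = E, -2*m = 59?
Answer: -110265/4 ≈ -27566.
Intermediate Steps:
m = -59/2 (m = -1/2*59 = -59/2 ≈ -29.500)
r(E) = -E/2
(2284 - 29865) + r(m) = (2284 - 29865) - 1/2*(-59/2) = -27581 + 59/4 = -110265/4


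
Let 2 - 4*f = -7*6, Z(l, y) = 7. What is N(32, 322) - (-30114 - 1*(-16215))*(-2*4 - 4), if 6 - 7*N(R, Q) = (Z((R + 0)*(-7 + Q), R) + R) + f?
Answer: -1167560/7 ≈ -1.6679e+5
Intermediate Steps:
f = 11 (f = ½ - (-7)*6/4 = ½ - ¼*(-42) = ½ + 21/2 = 11)
N(R, Q) = -12/7 - R/7 (N(R, Q) = 6/7 - ((7 + R) + 11)/7 = 6/7 - (18 + R)/7 = 6/7 + (-18/7 - R/7) = -12/7 - R/7)
N(32, 322) - (-30114 - 1*(-16215))*(-2*4 - 4) = (-12/7 - ⅐*32) - (-30114 - 1*(-16215))*(-2*4 - 4) = (-12/7 - 32/7) - (-30114 + 16215)*(-8 - 4) = -44/7 - (-13899)*(-12) = -44/7 - 1*166788 = -44/7 - 166788 = -1167560/7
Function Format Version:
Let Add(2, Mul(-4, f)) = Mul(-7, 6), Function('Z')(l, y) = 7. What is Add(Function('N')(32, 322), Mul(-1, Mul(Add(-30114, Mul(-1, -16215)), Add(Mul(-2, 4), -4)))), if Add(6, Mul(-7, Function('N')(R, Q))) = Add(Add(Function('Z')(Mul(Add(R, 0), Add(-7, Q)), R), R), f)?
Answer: Rational(-1167560, 7) ≈ -1.6679e+5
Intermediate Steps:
f = 11 (f = Add(Rational(1, 2), Mul(Rational(-1, 4), Mul(-7, 6))) = Add(Rational(1, 2), Mul(Rational(-1, 4), -42)) = Add(Rational(1, 2), Rational(21, 2)) = 11)
Function('N')(R, Q) = Add(Rational(-12, 7), Mul(Rational(-1, 7), R)) (Function('N')(R, Q) = Add(Rational(6, 7), Mul(Rational(-1, 7), Add(Add(7, R), 11))) = Add(Rational(6, 7), Mul(Rational(-1, 7), Add(18, R))) = Add(Rational(6, 7), Add(Rational(-18, 7), Mul(Rational(-1, 7), R))) = Add(Rational(-12, 7), Mul(Rational(-1, 7), R)))
Add(Function('N')(32, 322), Mul(-1, Mul(Add(-30114, Mul(-1, -16215)), Add(Mul(-2, 4), -4)))) = Add(Add(Rational(-12, 7), Mul(Rational(-1, 7), 32)), Mul(-1, Mul(Add(-30114, Mul(-1, -16215)), Add(Mul(-2, 4), -4)))) = Add(Add(Rational(-12, 7), Rational(-32, 7)), Mul(-1, Mul(Add(-30114, 16215), Add(-8, -4)))) = Add(Rational(-44, 7), Mul(-1, Mul(-13899, -12))) = Add(Rational(-44, 7), Mul(-1, 166788)) = Add(Rational(-44, 7), -166788) = Rational(-1167560, 7)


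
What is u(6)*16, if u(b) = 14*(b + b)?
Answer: 2688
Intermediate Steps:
u(b) = 28*b (u(b) = 14*(2*b) = 28*b)
u(6)*16 = (28*6)*16 = 168*16 = 2688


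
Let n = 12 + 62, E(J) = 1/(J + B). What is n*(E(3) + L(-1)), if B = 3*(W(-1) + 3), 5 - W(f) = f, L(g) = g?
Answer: -1073/15 ≈ -71.533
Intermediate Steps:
W(f) = 5 - f
B = 27 (B = 3*((5 - 1*(-1)) + 3) = 3*((5 + 1) + 3) = 3*(6 + 3) = 3*9 = 27)
E(J) = 1/(27 + J) (E(J) = 1/(J + 27) = 1/(27 + J))
n = 74
n*(E(3) + L(-1)) = 74*(1/(27 + 3) - 1) = 74*(1/30 - 1) = 74*(-29/30) = -1073/15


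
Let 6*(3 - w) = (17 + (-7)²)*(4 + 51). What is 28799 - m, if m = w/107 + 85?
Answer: 3073000/107 ≈ 28720.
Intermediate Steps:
w = -602 (w = 3 - (17 + (-7)²)*(4 + 51)/6 = 3 - (17 + 49)*55/6 = 3 - 11*55 = 3 - ⅙*3630 = 3 - 605 = -602)
m = 8493/107 (m = -602/107 + 85 = 8493/107 ≈ 79.374)
28799 - m = 28799 - 1*8493/107 = 28799 - 8493/107 = 3073000/107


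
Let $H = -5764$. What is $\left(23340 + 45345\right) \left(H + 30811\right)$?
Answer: $1720353195$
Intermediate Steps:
$\left(23340 + 45345\right) \left(H + 30811\right) = \left(23340 + 45345\right) \left(-5764 + 30811\right) = 68685 \cdot 25047 = 1720353195$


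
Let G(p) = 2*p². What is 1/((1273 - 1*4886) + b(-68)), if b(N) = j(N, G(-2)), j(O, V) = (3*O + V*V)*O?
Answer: 1/5907 ≈ 0.00016929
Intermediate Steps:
j(O, V) = O*(V² + 3*O) (j(O, V) = (3*O + V²)*O = (V² + 3*O)*O = O*(V² + 3*O))
b(N) = N*(64 + 3*N) (b(N) = N*((2*(-2)²)² + 3*N) = N*((2*4)² + 3*N) = N*(8² + 3*N) = N*(64 + 3*N))
1/((1273 - 1*4886) + b(-68)) = 1/((1273 - 1*4886) - 68*(64 + 3*(-68))) = 1/((1273 - 4886) - 68*(64 - 204)) = 1/(-3613 - 68*(-140)) = 1/(-3613 + 9520) = 1/5907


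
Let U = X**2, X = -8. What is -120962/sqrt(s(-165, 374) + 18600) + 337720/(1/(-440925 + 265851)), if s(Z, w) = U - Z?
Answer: -59125991280 - 120962*sqrt(18829)/18829 ≈ -5.9126e+10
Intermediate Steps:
U = 64 (U = (-8)**2 = 64)
s(Z, w) = 64 - Z
-120962/sqrt(s(-165, 374) + 18600) + 337720/(1/(-440925 + 265851)) = -120962/sqrt((64 - 1*(-165)) + 18600) + 337720/(1/(-440925 + 265851)) = -120962/sqrt((64 + 165) + 18600) + 337720/(1/(-175074)) = -120962/sqrt(229 + 18600) + 337720/(-1/175074) = -120962*sqrt(18829)/18829 + 337720*(-175074) = -120962*sqrt(18829)/18829 - 59125991280 = -59125991280 - 120962*sqrt(18829)/18829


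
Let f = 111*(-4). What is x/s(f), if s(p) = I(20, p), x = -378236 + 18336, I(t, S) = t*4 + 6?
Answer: -179950/43 ≈ -4184.9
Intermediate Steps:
f = -444
I(t, S) = 6 + 4*t (I(t, S) = 4*t + 6 = 6 + 4*t)
x = -359900
s(p) = 86 (s(p) = 6 + 4*20 = 6 + 80 = 86)
x/s(f) = -359900/86 = -359900*1/86 = -179950/43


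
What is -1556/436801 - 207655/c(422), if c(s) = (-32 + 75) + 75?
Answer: -90704095263/51542518 ≈ -1759.8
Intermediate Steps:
c(s) = 118 (c(s) = 43 + 75 = 118)
-1556/436801 - 207655/c(422) = -1556/436801 - 207655/118 = -90704095263/51542518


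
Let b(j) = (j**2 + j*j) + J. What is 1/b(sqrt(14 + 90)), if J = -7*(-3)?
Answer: 1/229 ≈ 0.0043668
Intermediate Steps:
J = 21
b(j) = 21 + 2*j**2 (b(j) = (j**2 + j*j) + 21 = (j**2 + j**2) + 21 = 2*j**2 + 21 = 21 + 2*j**2)
1/b(sqrt(14 + 90)) = 1/(21 + 2*(sqrt(14 + 90))**2) = 1/(21 + 2*(sqrt(104))**2) = 1/(21 + 2*(2*sqrt(26))**2) = 1/(21 + 2*104) = 1/(21 + 208) = 1/229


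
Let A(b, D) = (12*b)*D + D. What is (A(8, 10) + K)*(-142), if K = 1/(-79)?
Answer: -10881318/79 ≈ -1.3774e+5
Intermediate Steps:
A(b, D) = D + 12*D*b (A(b, D) = 12*D*b + D = D + 12*D*b)
K = -1/79 ≈ -0.012658
(A(8, 10) + K)*(-142) = (10*(1 + 12*8) - 1/79)*(-142) = (10*(1 + 96) - 1/79)*(-142) = (10*97 - 1/79)*(-142) = (970 - 1/79)*(-142) = (76629/79)*(-142) = -10881318/79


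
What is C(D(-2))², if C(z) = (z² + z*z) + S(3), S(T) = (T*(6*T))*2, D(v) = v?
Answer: 13456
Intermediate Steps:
S(T) = 12*T² (S(T) = (6*T²)*2 = 12*T²)
C(z) = 108 + 2*z² (C(z) = (z² + z*z) + 12*3² = (z² + z²) + 12*9 = 2*z² + 108 = 108 + 2*z²)
C(D(-2))² = (108 + 2*(-2)²)² = (108 + 2*4)² = (108 + 8)² = 116² = 13456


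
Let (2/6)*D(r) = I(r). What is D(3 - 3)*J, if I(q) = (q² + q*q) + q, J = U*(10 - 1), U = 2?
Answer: 0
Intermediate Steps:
J = 18 (J = 2*(10 - 1) = 2*9 = 18)
I(q) = q + 2*q² (I(q) = (q² + q²) + q = 2*q² + q = q + 2*q²)
D(r) = 3*r*(1 + 2*r) (D(r) = 3*(r*(1 + 2*r)) = 3*r*(1 + 2*r))
D(3 - 3)*J = (3*(3 - 3)*(1 + 2*(3 - 3)))*18 = (3*0*(1 + 2*0))*18 = (3*0*(1 + 0))*18 = (3*0*1)*18 = 0*18 = 0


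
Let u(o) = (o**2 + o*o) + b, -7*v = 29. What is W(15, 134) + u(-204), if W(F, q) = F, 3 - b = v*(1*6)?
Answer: 582924/7 ≈ 83275.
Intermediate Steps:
v = -29/7 (v = -1/7*29 = -29/7 ≈ -4.1429)
b = 195/7 (b = 3 - (-29)*1*6/7 = 3 - (-29)*6/7 = 3 - 1*(-174/7) = 3 + 174/7 = 195/7 ≈ 27.857)
u(o) = 195/7 + 2*o**2 (u(o) = (o**2 + o*o) + 195/7 = (o**2 + o**2) + 195/7 = 2*o**2 + 195/7 = 195/7 + 2*o**2)
W(15, 134) + u(-204) = 15 + (195/7 + 2*(-204)**2) = 15 + (195/7 + 2*41616) = 15 + (195/7 + 83232) = 15 + 582819/7 = 582924/7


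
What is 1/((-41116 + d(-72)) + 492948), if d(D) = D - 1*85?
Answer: 1/451675 ≈ 2.2140e-6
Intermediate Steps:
d(D) = -85 + D (d(D) = D - 85 = -85 + D)
1/((-41116 + d(-72)) + 492948) = 1/((-41116 + (-85 - 72)) + 492948) = 1/((-41116 - 157) + 492948) = 1/(-41273 + 492948) = 1/451675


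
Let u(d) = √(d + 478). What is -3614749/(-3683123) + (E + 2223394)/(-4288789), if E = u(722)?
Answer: 7313862169499/15796137408047 - 20*√3/4288789 ≈ 0.46301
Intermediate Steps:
u(d) = √(478 + d)
E = 20*√3 (E = √(478 + 722) = √1200 = 20*√3 ≈ 34.641)
-3614749/(-3683123) + (E + 2223394)/(-4288789) = -3614749/(-3683123) + (20*√3 + 2223394)/(-4288789) = -3614749*(-1/3683123) + (2223394 + 20*√3)*(-1/4288789) = 3614749/3683123 + (-2223394/4288789 - 20*√3/4288789) = 7313862169499/15796137408047 - 20*√3/4288789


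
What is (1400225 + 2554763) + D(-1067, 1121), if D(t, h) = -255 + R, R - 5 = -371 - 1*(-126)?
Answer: 3954493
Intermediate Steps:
R = -240 (R = 5 + (-371 - 1*(-126)) = 5 + (-371 + 126) = 5 - 245 = -240)
D(t, h) = -495 (D(t, h) = -255 - 240 = -495)
(1400225 + 2554763) + D(-1067, 1121) = (1400225 + 2554763) - 495 = 3954988 - 495 = 3954493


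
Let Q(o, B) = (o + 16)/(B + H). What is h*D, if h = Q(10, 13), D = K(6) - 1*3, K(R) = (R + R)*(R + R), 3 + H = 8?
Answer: 611/3 ≈ 203.67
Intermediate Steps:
H = 5 (H = -3 + 8 = 5)
K(R) = 4*R² (K(R) = (2*R)*(2*R) = 4*R²)
Q(o, B) = (16 + o)/(5 + B) (Q(o, B) = (o + 16)/(B + 5) = (16 + o)/(5 + B))
D = 141 (D = 4*6² - 1*3 = 4*36 - 3 = 144 - 3 = 141)
h = 13/9 (h = (16 + 10)/(5 + 13) = 26/18 = (1/18)*26 = 13/9 ≈ 1.4444)
h*D = (13/9)*141 = 611/3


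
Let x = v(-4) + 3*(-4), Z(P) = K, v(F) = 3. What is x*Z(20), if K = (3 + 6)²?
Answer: -729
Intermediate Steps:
K = 81 (K = 9² = 81)
Z(P) = 81
x = -9 (x = 3 + 3*(-4) = 3 - 12 = -9)
x*Z(20) = -9*81 = -729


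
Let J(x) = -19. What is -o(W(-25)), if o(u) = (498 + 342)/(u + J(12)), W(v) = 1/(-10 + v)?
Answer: 4900/111 ≈ 44.144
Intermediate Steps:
o(u) = 840/(-19 + u) (o(u) = (498 + 342)/(u - 19) = 840/(-19 + u))
-o(W(-25)) = -840/(-19 + 1/(-10 - 25)) = -840/(-19 + 1/(-35)) = -840/(-19 - 1/35) = -840/(-666/35) = -840*(-35)/666 = -1*(-4900/111) = 4900/111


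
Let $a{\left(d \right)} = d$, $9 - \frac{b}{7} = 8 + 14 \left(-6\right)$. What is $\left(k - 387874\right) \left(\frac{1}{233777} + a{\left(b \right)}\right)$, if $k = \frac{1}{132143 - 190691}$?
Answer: $- \frac{263232941628623179}{1140597983} \approx -2.3079 \cdot 10^{8}$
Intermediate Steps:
$b = 595$ ($b = 63 - 7 \left(8 + 14 \left(-6\right)\right) = 63 - 7 \left(8 - 84\right) = 63 - -532 = 63 + 532 = 595$)
$k = - \frac{1}{58548}$ ($k = \frac{1}{-58548} = - \frac{1}{58548} \approx -1.708 \cdot 10^{-5}$)
$\left(k - 387874\right) \left(\frac{1}{233777} + a{\left(b \right)}\right) = \left(- \frac{1}{58548} - 387874\right) \left(\frac{1}{233777} + 595\right) = - \frac{22709246953 \left(\frac{1}{233777} + 595\right)}{58548} = \left(- \frac{22709246953}{58548}\right) \frac{139097316}{233777} = - \frac{263232941628623179}{1140597983}$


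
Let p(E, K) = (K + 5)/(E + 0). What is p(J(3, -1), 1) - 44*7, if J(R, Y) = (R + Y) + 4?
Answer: -307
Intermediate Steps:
J(R, Y) = 4 + R + Y
p(E, K) = (5 + K)/E
p(J(3, -1), 1) - 44*7 = (5 + 1)/(4 + 3 - 1) - 44*7 = 6/6 - 308 = (⅙)*6 - 308 = 1 - 308 = -307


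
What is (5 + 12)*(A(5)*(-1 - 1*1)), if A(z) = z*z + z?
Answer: -1020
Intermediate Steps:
A(z) = z + z² (A(z) = z² + z = z + z²)
(5 + 12)*(A(5)*(-1 - 1*1)) = (5 + 12)*((5*(1 + 5))*(-1 - 1*1)) = 17*((5*6)*(-1 - 1)) = 17*(30*(-2)) = 17*(-60) = -1020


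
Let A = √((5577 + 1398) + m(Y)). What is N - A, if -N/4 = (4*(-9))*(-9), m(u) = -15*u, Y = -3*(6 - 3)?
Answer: -1296 - 3*√790 ≈ -1380.3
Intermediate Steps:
Y = -9 (Y = -3*3 = -9)
A = 3*√790 (A = √((5577 + 1398) - 15*(-9)) = √(6975 + 135) = √7110 = 3*√790 ≈ 84.321)
N = -1296 (N = -4*4*(-9)*(-9) = -(-144)*(-9) = -4*324 = -1296)
N - A = -1296 - 3*√790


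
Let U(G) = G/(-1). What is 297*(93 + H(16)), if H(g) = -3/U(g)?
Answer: 442827/16 ≈ 27677.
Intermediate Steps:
U(G) = -G (U(G) = G*(-1) = -G)
H(g) = 3/g (H(g) = -3*(-1/g) = -(-3)/g = 3/g)
297*(93 + H(16)) = 297*(93 + 3/16) = 297*(1491/16) = 442827/16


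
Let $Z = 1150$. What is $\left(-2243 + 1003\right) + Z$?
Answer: $-90$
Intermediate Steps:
$\left(-2243 + 1003\right) + Z = \left(-2243 + 1003\right) + 1150 = -1240 + 1150 = -90$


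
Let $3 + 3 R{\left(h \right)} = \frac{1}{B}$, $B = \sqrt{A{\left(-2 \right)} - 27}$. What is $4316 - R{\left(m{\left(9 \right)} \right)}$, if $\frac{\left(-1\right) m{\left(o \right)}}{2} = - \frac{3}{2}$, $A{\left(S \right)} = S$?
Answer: $4317 + \frac{i \sqrt{29}}{87} \approx 4317.0 + 0.061898 i$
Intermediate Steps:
$m{\left(o \right)} = 3$ ($m{\left(o \right)} = - 2 \left(- \frac{3}{2}\right) = - 2 \left(\left(-3\right) \frac{1}{2}\right) = \left(-2\right) \left(- \frac{3}{2}\right) = 3$)
$B = i \sqrt{29}$ ($B = \sqrt{-2 - 27} = \sqrt{-29} = i \sqrt{29} \approx 5.3852 i$)
$R{\left(h \right)} = -1 - \frac{i \sqrt{29}}{87}$ ($R{\left(h \right)} = -1 + \frac{1}{3 i \sqrt{29}} = -1 + \frac{\left(- \frac{1}{29}\right) i \sqrt{29}}{3} = -1 - \frac{i \sqrt{29}}{87}$)
$4316 - R{\left(m{\left(9 \right)} \right)} = 4316 - \left(-1 - \frac{i \sqrt{29}}{87}\right) = 4316 + \left(1 + \frac{i \sqrt{29}}{87}\right) = 4317 + \frac{i \sqrt{29}}{87}$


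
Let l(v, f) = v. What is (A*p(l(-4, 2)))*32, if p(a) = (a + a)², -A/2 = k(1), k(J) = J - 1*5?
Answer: 16384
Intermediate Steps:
k(J) = -5 + J (k(J) = J - 5 = -5 + J)
A = 8 (A = -2*(-5 + 1) = -2*(-4) = 8)
p(a) = 4*a² (p(a) = (2*a)² = 4*a²)
(A*p(l(-4, 2)))*32 = (8*(4*(-4)²))*32 = (8*(4*16))*32 = (8*64)*32 = 512*32 = 16384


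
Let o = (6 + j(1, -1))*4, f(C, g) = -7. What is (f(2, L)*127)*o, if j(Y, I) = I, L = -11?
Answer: -17780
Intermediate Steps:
o = 20 (o = (6 - 1)*4 = 5*4 = 20)
(f(2, L)*127)*o = -7*127*20 = -889*20 = -17780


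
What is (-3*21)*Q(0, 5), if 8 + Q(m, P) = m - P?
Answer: 819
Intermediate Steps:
Q(m, P) = -8 + m - P (Q(m, P) = -8 + (m - P) = -8 + m - P)
(-3*21)*Q(0, 5) = (-3*21)*(-8 + 0 - 1*5) = -63*(-8 + 0 - 5) = -63*(-13) = 819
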